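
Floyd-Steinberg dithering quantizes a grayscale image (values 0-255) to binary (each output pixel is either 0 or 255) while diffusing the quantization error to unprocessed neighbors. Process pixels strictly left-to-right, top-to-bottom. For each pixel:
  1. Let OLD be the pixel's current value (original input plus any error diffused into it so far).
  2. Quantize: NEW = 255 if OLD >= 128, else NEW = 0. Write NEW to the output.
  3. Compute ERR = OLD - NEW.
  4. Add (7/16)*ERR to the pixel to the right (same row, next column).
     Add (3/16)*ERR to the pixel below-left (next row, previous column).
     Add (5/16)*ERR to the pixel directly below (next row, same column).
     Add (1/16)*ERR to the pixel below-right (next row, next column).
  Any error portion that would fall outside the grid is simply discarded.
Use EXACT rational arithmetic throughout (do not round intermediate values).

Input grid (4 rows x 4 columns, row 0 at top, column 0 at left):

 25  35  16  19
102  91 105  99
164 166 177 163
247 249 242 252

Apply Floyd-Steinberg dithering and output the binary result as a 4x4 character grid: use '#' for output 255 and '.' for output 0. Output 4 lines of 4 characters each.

(0,0): OLD=25 → NEW=0, ERR=25
(0,1): OLD=735/16 → NEW=0, ERR=735/16
(0,2): OLD=9241/256 → NEW=0, ERR=9241/256
(0,3): OLD=142511/4096 → NEW=0, ERR=142511/4096
(1,0): OLD=30317/256 → NEW=0, ERR=30317/256
(1,1): OLD=338939/2048 → NEW=255, ERR=-183301/2048
(1,2): OLD=5670039/65536 → NEW=0, ERR=5670039/65536
(1,3): OLD=157265873/1048576 → NEW=255, ERR=-110121007/1048576
(2,0): OLD=6036729/32768 → NEW=255, ERR=-2319111/32768
(2,1): OLD=137039171/1048576 → NEW=255, ERR=-130347709/1048576
(2,2): OLD=260815407/2097152 → NEW=0, ERR=260815407/2097152
(2,3): OLD=6375311443/33554432 → NEW=255, ERR=-2181068717/33554432
(3,0): OLD=3381871465/16777216 → NEW=255, ERR=-896318615/16777216
(3,1): OLD=55210566455/268435456 → NEW=255, ERR=-13240474825/268435456
(3,2): OLD=1027905959625/4294967296 → NEW=255, ERR=-67310700855/4294967296
(3,3): OLD=15984399206143/68719476736 → NEW=255, ERR=-1539067361537/68719476736
Row 0: ....
Row 1: .#.#
Row 2: ##.#
Row 3: ####

Answer: ....
.#.#
##.#
####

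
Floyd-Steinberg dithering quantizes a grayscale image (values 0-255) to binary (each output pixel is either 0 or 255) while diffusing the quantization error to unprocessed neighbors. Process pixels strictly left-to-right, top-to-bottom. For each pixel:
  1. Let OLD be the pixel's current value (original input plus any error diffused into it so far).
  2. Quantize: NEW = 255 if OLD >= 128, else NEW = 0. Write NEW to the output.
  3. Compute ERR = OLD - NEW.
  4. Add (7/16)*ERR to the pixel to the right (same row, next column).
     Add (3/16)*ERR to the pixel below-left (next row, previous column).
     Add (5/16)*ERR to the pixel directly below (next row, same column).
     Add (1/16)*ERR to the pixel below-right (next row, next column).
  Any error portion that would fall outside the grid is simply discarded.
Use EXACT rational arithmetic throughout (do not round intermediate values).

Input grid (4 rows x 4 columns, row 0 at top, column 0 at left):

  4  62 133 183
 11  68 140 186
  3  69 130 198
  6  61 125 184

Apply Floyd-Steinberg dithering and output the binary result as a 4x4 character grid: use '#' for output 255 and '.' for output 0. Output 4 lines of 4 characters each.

(0,0): OLD=4 → NEW=0, ERR=4
(0,1): OLD=255/4 → NEW=0, ERR=255/4
(0,2): OLD=10297/64 → NEW=255, ERR=-6023/64
(0,3): OLD=145231/1024 → NEW=255, ERR=-115889/1024
(1,0): OLD=1549/64 → NEW=0, ERR=1549/64
(1,1): OLD=41531/512 → NEW=0, ERR=41531/512
(1,2): OLD=2110967/16384 → NEW=255, ERR=-2066953/16384
(1,3): OLD=23477105/262144 → NEW=0, ERR=23477105/262144
(2,0): OLD=211129/8192 → NEW=0, ERR=211129/8192
(2,1): OLD=21884387/262144 → NEW=0, ERR=21884387/262144
(2,2): OLD=78098647/524288 → NEW=255, ERR=-55594793/524288
(2,3): OLD=1440409387/8388608 → NEW=255, ERR=-698685653/8388608
(3,0): OLD=124599625/4194304 → NEW=0, ERR=124599625/4194304
(3,1): OLD=5490412055/67108864 → NEW=0, ERR=5490412055/67108864
(3,2): OLD=125903892265/1073741824 → NEW=0, ERR=125903892265/1073741824
(3,3): OLD=3481406221727/17179869184 → NEW=255, ERR=-899460420193/17179869184
Row 0: ..##
Row 1: ..#.
Row 2: ..##
Row 3: ...#

Answer: ..##
..#.
..##
...#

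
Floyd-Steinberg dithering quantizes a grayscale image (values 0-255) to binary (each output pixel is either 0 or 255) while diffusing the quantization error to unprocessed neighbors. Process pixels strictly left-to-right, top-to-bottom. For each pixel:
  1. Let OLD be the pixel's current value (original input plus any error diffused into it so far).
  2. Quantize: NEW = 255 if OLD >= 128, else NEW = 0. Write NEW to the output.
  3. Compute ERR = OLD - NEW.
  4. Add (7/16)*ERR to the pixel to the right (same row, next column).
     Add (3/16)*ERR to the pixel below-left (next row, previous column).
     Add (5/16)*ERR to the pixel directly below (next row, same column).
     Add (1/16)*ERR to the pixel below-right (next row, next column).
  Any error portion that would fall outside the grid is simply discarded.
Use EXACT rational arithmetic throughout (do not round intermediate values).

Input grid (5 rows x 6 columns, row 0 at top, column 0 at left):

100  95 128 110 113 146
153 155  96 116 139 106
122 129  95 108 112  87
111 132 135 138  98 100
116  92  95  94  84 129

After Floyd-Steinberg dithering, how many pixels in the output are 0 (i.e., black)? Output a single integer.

Answer: 17

Derivation:
(0,0): OLD=100 → NEW=0, ERR=100
(0,1): OLD=555/4 → NEW=255, ERR=-465/4
(0,2): OLD=4937/64 → NEW=0, ERR=4937/64
(0,3): OLD=147199/1024 → NEW=255, ERR=-113921/1024
(0,4): OLD=1053945/16384 → NEW=0, ERR=1053945/16384
(0,5): OLD=45650639/262144 → NEW=255, ERR=-21196081/262144
(1,0): OLD=10397/64 → NEW=255, ERR=-5923/64
(1,1): OLD=50635/512 → NEW=0, ERR=50635/512
(1,2): OLD=2215911/16384 → NEW=255, ERR=-1962009/16384
(1,3): OLD=2996667/65536 → NEW=0, ERR=2996667/65536
(1,4): OLD=658478513/4194304 → NEW=255, ERR=-411069007/4194304
(1,5): OLD=2810179975/67108864 → NEW=0, ERR=2810179975/67108864
(2,0): OLD=914409/8192 → NEW=0, ERR=914409/8192
(2,1): OLD=47317587/262144 → NEW=255, ERR=-19529133/262144
(2,2): OLD=166679353/4194304 → NEW=0, ERR=166679353/4194304
(2,3): OLD=3818982449/33554432 → NEW=0, ERR=3818982449/33554432
(2,4): OLD=152338444947/1073741824 → NEW=255, ERR=-121465720173/1073741824
(2,5): OLD=763969310005/17179869184 → NEW=0, ERR=763969310005/17179869184
(3,0): OLD=553285785/4194304 → NEW=255, ERR=-516261735/4194304
(3,1): OLD=2325211365/33554432 → NEW=0, ERR=2325211365/33554432
(3,2): OLD=52189222559/268435456 → NEW=255, ERR=-16261818721/268435456
(3,3): OLD=2204800968893/17179869184 → NEW=255, ERR=-2176065673027/17179869184
(3,4): OLD=3117772249693/137438953472 → NEW=0, ERR=3117772249693/137438953472
(3,5): OLD=256737891521107/2199023255552 → NEW=0, ERR=256737891521107/2199023255552
(4,0): OLD=48602190487/536870912 → NEW=0, ERR=48602190487/536870912
(4,1): OLD=1152853810667/8589934592 → NEW=255, ERR=-1037579510293/8589934592
(4,2): OLD=1045817224657/274877906944 → NEW=0, ERR=1045817224657/274877906944
(4,3): OLD=248706369902069/4398046511104 → NEW=0, ERR=248706369902069/4398046511104
(4,4): OLD=9134117197020869/70368744177664 → NEW=255, ERR=-8809912568283451/70368744177664
(4,5): OLD=126246062039934275/1125899906842624 → NEW=0, ERR=126246062039934275/1125899906842624
Output grid:
  Row 0: .#.#.#  (3 black, running=3)
  Row 1: #.#.#.  (3 black, running=6)
  Row 2: .#..#.  (4 black, running=10)
  Row 3: #.##..  (3 black, running=13)
  Row 4: .#..#.  (4 black, running=17)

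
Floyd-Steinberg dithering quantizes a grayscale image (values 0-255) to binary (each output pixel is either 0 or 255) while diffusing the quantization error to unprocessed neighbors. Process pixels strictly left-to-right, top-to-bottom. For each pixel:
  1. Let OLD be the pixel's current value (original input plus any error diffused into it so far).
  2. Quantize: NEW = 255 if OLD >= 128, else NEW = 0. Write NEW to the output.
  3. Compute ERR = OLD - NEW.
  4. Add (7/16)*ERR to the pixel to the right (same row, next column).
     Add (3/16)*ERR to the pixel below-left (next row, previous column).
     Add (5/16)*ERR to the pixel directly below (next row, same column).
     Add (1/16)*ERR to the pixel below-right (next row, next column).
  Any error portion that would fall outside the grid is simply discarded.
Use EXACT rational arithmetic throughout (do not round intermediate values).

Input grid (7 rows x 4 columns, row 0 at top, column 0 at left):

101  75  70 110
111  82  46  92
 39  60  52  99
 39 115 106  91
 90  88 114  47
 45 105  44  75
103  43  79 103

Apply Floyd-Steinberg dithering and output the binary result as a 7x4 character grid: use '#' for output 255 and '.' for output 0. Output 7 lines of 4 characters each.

(0,0): OLD=101 → NEW=0, ERR=101
(0,1): OLD=1907/16 → NEW=0, ERR=1907/16
(0,2): OLD=31269/256 → NEW=0, ERR=31269/256
(0,3): OLD=669443/4096 → NEW=255, ERR=-375037/4096
(1,0): OLD=42217/256 → NEW=255, ERR=-23063/256
(1,1): OLD=223327/2048 → NEW=0, ERR=223327/2048
(1,2): OLD=8005835/65536 → NEW=0, ERR=8005835/65536
(1,3): OLD=130511741/1048576 → NEW=0, ERR=130511741/1048576
(2,0): OLD=1025413/32768 → NEW=0, ERR=1025413/32768
(2,1): OLD=131116039/1048576 → NEW=0, ERR=131116039/1048576
(2,2): OLD=367071619/2097152 → NEW=255, ERR=-167702141/2097152
(2,3): OLD=3709277911/33554432 → NEW=0, ERR=3709277911/33554432
(3,0): OLD=1211725621/16777216 → NEW=0, ERR=1211725621/16777216
(3,1): OLD=46341599979/268435456 → NEW=255, ERR=-22109441301/268435456
(3,2): OLD=315759449877/4294967296 → NEW=0, ERR=315759449877/4294967296
(3,3): OLD=10494272410387/68719476736 → NEW=255, ERR=-7029194157293/68719476736
(4,0): OLD=417156782417/4294967296 → NEW=0, ERR=417156782417/4294967296
(4,1): OLD=4228068117107/34359738368 → NEW=0, ERR=4228068117107/34359738368
(4,2): OLD=183050435751187/1099511627776 → NEW=255, ERR=-97325029331693/1099511627776
(4,3): OLD=-335943574649227/17592186044416 → NEW=0, ERR=-335943574649227/17592186044416
(5,0): OLD=54109487272961/549755813888 → NEW=0, ERR=54109487272961/549755813888
(5,1): OLD=3096020303525927/17592186044416 → NEW=255, ERR=-1389987137800153/17592186044416
(5,2): OLD=-124189786995517/8796093022208 → NEW=0, ERR=-124189786995517/8796093022208
(5,3): OLD=16135047892808739/281474976710656 → NEW=0, ERR=16135047892808739/281474976710656
(6,0): OLD=33479479151470869/281474976710656 → NEW=0, ERR=33479479151470869/281474976710656
(6,1): OLD=332594004945401571/4503599627370496 → NEW=0, ERR=332594004945401571/4503599627370496
(6,2): OLD=8121427700483574725/72057594037927936 → NEW=0, ERR=8121427700483574725/72057594037927936
(6,3): OLD=195236407445618172259/1152921504606846976 → NEW=255, ERR=-98758576229127806621/1152921504606846976
Row 0: ...#
Row 1: #...
Row 2: ..#.
Row 3: .#.#
Row 4: ..#.
Row 5: .#..
Row 6: ...#

Answer: ...#
#...
..#.
.#.#
..#.
.#..
...#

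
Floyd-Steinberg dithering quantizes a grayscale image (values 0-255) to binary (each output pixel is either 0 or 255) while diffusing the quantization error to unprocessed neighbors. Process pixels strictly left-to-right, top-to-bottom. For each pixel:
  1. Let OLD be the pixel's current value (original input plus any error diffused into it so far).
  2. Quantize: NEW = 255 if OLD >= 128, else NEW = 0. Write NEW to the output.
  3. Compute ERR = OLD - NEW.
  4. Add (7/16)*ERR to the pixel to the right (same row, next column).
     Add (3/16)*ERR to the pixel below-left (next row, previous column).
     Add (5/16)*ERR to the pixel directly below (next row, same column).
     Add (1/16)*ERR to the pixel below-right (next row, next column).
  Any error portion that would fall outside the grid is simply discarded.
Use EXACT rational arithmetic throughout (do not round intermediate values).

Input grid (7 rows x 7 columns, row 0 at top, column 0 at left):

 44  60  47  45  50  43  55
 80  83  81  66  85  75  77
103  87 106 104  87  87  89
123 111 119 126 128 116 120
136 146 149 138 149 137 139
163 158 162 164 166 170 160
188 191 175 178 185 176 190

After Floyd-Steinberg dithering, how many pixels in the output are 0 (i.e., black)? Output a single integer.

Answer: 26

Derivation:
(0,0): OLD=44 → NEW=0, ERR=44
(0,1): OLD=317/4 → NEW=0, ERR=317/4
(0,2): OLD=5227/64 → NEW=0, ERR=5227/64
(0,3): OLD=82669/1024 → NEW=0, ERR=82669/1024
(0,4): OLD=1397883/16384 → NEW=0, ERR=1397883/16384
(0,5): OLD=21057373/262144 → NEW=0, ERR=21057373/262144
(0,6): OLD=378088331/4194304 → NEW=0, ERR=378088331/4194304
(1,0): OLD=6951/64 → NEW=0, ERR=6951/64
(1,1): OLD=88753/512 → NEW=255, ERR=-41807/512
(1,2): OLD=1489125/16384 → NEW=0, ERR=1489125/16384
(1,3): OLD=9967665/65536 → NEW=255, ERR=-6744015/65536
(1,4): OLD=363849443/4194304 → NEW=0, ERR=363849443/4194304
(1,5): OLD=5378411891/33554432 → NEW=255, ERR=-3177968269/33554432
(1,6): OLD=36912159325/536870912 → NEW=0, ERR=36912159325/536870912
(2,0): OLD=996395/8192 → NEW=0, ERR=996395/8192
(2,1): OLD=36313769/262144 → NEW=255, ERR=-30532951/262144
(2,2): OLD=247662203/4194304 → NEW=0, ERR=247662203/4194304
(2,3): OLD=4013818403/33554432 → NEW=0, ERR=4013818403/33554432
(2,4): OLD=38185817699/268435456 → NEW=255, ERR=-30265223581/268435456
(2,5): OLD=226682924529/8589934592 → NEW=0, ERR=226682924529/8589934592
(2,6): OLD=15958260199847/137438953472 → NEW=0, ERR=15958260199847/137438953472
(3,0): OLD=583723739/4194304 → NEW=255, ERR=-485823781/4194304
(3,1): OLD=1429411103/33554432 → NEW=0, ERR=1429411103/33554432
(3,2): OLD=45966620925/268435456 → NEW=255, ERR=-22484420355/268435456
(3,3): OLD=117345595795/1073741824 → NEW=0, ERR=117345595795/1073741824
(3,4): OLD=21028689920731/137438953472 → NEW=255, ERR=-14018243214629/137438953472
(3,5): OLD=103736307615009/1099511627776 → NEW=0, ERR=103736307615009/1099511627776
(3,6): OLD=3504562300968575/17592186044416 → NEW=255, ERR=-981445140357505/17592186044416
(4,0): OLD=57869726101/536870912 → NEW=0, ERR=57869726101/536870912
(4,1): OLD=1576479455281/8589934592 → NEW=255, ERR=-613953865679/8589934592
(4,2): OLD=15765443292223/137438953472 → NEW=0, ERR=15765443292223/137438953472
(4,3): OLD=217678870377445/1099511627776 → NEW=255, ERR=-62696594705435/1099511627776
(4,4): OLD=1026500321016943/8796093022208 → NEW=0, ERR=1026500321016943/8796093022208
(4,5): OLD=56493310360252767/281474976710656 → NEW=255, ERR=-15282808700964513/281474976710656
(4,6): OLD=467061570818589257/4503599627370496 → NEW=0, ERR=467061570818589257/4503599627370496
(5,0): OLD=25190265906979/137438953472 → NEW=255, ERR=-9856667228381/137438953472
(5,1): OLD=145721837141377/1099511627776 → NEW=255, ERR=-134653627941503/1099511627776
(5,2): OLD=1135650298185287/8796093022208 → NEW=255, ERR=-1107353422477753/8796093022208
(5,3): OLD=8455049839232611/70368744177664 → NEW=0, ERR=8455049839232611/70368744177664
(5,4): OLD=1086680230657241425/4503599627370496 → NEW=255, ERR=-61737674322235055/4503599627370496
(5,5): OLD=6260877723465692641/36028797018963968 → NEW=255, ERR=-2926465516370119199/36028797018963968
(5,6): OLD=88474725072977036303/576460752303423488 → NEW=255, ERR=-58522766764395953137/576460752303423488
(6,0): OLD=2509103403390459/17592186044416 → NEW=255, ERR=-1976904037935621/17592186044416
(6,1): OLD=21245328110766423/281474976710656 → NEW=0, ERR=21245328110766423/281474976710656
(6,2): OLD=826659953286527845/4503599627370496 → NEW=255, ERR=-321757951692948635/4503599627370496
(6,3): OLD=6263692025089826491/36028797018963968 → NEW=255, ERR=-2923651214745985349/36028797018963968
(6,4): OLD=9907470333574848109/72057594037927936 → NEW=255, ERR=-8467216146096775571/72057594037927936
(6,5): OLD=731561410388977627861/9223372036854775808 → NEW=0, ERR=731561410388977627861/9223372036854775808
(6,6): OLD=27728984351418935085443/147573952589676412928 → NEW=255, ERR=-9902373558948550211197/147573952589676412928
Output grid:
  Row 0: .......  (7 black, running=7)
  Row 1: .#.#.#.  (4 black, running=11)
  Row 2: .#..#..  (5 black, running=16)
  Row 3: #.#.#.#  (3 black, running=19)
  Row 4: .#.#.#.  (4 black, running=23)
  Row 5: ###.###  (1 black, running=24)
  Row 6: #.###.#  (2 black, running=26)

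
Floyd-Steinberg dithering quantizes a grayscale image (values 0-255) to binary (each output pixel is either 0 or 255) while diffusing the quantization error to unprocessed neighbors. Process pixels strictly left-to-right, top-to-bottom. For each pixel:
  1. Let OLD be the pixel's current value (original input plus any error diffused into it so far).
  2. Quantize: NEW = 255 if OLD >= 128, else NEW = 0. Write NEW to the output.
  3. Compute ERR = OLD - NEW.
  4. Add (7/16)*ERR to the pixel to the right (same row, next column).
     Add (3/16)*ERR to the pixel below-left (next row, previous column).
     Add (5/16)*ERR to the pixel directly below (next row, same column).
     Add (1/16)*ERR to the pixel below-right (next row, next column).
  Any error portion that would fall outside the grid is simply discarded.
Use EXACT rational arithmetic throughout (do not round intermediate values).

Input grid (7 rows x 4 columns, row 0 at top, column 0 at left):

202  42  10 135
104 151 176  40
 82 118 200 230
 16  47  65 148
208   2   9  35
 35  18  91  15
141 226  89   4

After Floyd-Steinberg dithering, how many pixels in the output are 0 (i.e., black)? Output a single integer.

Answer: 17

Derivation:
(0,0): OLD=202 → NEW=255, ERR=-53
(0,1): OLD=301/16 → NEW=0, ERR=301/16
(0,2): OLD=4667/256 → NEW=0, ERR=4667/256
(0,3): OLD=585629/4096 → NEW=255, ERR=-458851/4096
(1,0): OLD=23287/256 → NEW=0, ERR=23287/256
(1,1): OLD=403009/2048 → NEW=255, ERR=-119231/2048
(1,2): OLD=8938965/65536 → NEW=255, ERR=-7772715/65536
(1,3): OLD=-47979293/1048576 → NEW=0, ERR=-47979293/1048576
(2,0): OLD=3260763/32768 → NEW=0, ERR=3260763/32768
(2,1): OLD=132949017/1048576 → NEW=0, ERR=132949017/1048576
(2,2): OLD=432410621/2097152 → NEW=255, ERR=-102363139/2097152
(2,3): OLD=6272457577/33554432 → NEW=255, ERR=-2283922583/33554432
(3,0): OLD=1189004587/16777216 → NEW=0, ERR=1189004587/16777216
(3,1): OLD=30788215221/268435456 → NEW=0, ERR=30788215221/268435456
(3,2): OLD=408398778187/4294967296 → NEW=0, ERR=408398778187/4294967296
(3,3): OLD=11357923842445/68719476736 → NEW=255, ERR=-6165542725235/68719476736
(4,0): OLD=1080838210191/4294967296 → NEW=255, ERR=-14378450289/4294967296
(4,1): OLD=2014714263981/34359738368 → NEW=0, ERR=2014714263981/34359738368
(4,2): OLD=60158661521549/1099511627776 → NEW=0, ERR=60158661521549/1099511627776
(4,3): OLD=648143811402475/17592186044416 → NEW=0, ERR=648143811402475/17592186044416
(5,0): OLD=24710458266463/549755813888 → NEW=0, ERR=24710458266463/549755813888
(5,1): OLD=1161755148057593/17592186044416 → NEW=0, ERR=1161755148057593/17592186044416
(5,2): OLD=1297973968005077/8796093022208 → NEW=255, ERR=-945029752657963/8796093022208
(5,3): OLD=-4805034245194483/281474976710656 → NEW=0, ERR=-4805034245194483/281474976710656
(6,0): OLD=47126910483009355/281474976710656 → NEW=255, ERR=-24649208578207925/281474976710656
(6,1): OLD=860138365960148669/4503599627370496 → NEW=255, ERR=-288279539019327811/4503599627370496
(6,2): OLD=2042660603569314971/72057594037927936 → NEW=0, ERR=2042660603569314971/72057594037927936
(6,3): OLD=5018182675789621565/1152921504606846976 → NEW=0, ERR=5018182675789621565/1152921504606846976
Output grid:
  Row 0: #..#  (2 black, running=2)
  Row 1: .##.  (2 black, running=4)
  Row 2: ..##  (2 black, running=6)
  Row 3: ...#  (3 black, running=9)
  Row 4: #...  (3 black, running=12)
  Row 5: ..#.  (3 black, running=15)
  Row 6: ##..  (2 black, running=17)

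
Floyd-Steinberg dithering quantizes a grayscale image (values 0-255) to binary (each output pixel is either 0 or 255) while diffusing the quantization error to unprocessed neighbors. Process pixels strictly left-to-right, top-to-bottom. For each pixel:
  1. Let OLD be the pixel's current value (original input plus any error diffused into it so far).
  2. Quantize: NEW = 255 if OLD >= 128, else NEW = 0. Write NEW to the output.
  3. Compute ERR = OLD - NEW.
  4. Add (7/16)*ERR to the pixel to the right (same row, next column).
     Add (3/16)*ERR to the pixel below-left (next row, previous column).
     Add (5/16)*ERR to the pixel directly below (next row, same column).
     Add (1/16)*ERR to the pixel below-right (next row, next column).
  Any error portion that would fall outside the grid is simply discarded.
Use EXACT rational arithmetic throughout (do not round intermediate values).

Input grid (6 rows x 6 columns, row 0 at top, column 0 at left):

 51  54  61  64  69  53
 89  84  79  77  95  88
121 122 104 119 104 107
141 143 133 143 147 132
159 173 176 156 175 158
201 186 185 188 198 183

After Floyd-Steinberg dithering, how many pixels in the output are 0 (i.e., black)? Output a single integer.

(0,0): OLD=51 → NEW=0, ERR=51
(0,1): OLD=1221/16 → NEW=0, ERR=1221/16
(0,2): OLD=24163/256 → NEW=0, ERR=24163/256
(0,3): OLD=431285/4096 → NEW=0, ERR=431285/4096
(0,4): OLD=7540979/65536 → NEW=0, ERR=7540979/65536
(0,5): OLD=108361381/1048576 → NEW=0, ERR=108361381/1048576
(1,0): OLD=30527/256 → NEW=0, ERR=30527/256
(1,1): OLD=370489/2048 → NEW=255, ERR=-151751/2048
(1,2): OLD=6592301/65536 → NEW=0, ERR=6592301/65536
(1,3): OLD=47549481/262144 → NEW=255, ERR=-19297239/262144
(1,4): OLD=2092284251/16777216 → NEW=0, ERR=2092284251/16777216
(1,5): OLD=48867710989/268435456 → NEW=255, ERR=-19583330291/268435456
(2,0): OLD=4730755/32768 → NEW=255, ERR=-3625085/32768
(2,1): OLD=80486737/1048576 → NEW=0, ERR=80486737/1048576
(2,2): OLD=2526358323/16777216 → NEW=255, ERR=-1751831757/16777216
(2,3): OLD=10735181147/134217728 → NEW=0, ERR=10735181147/134217728
(2,4): OLD=685841511313/4294967296 → NEW=255, ERR=-409375149167/4294967296
(2,5): OLD=3456316311559/68719476736 → NEW=0, ERR=3456316311559/68719476736
(3,0): OLD=2027034067/16777216 → NEW=0, ERR=2027034067/16777216
(3,1): OLD=25951454423/134217728 → NEW=255, ERR=-8274066217/134217728
(3,2): OLD=100065718581/1073741824 → NEW=0, ERR=100065718581/1073741824
(3,3): OLD=12669759899743/68719476736 → NEW=255, ERR=-4853706667937/68719476736
(3,4): OLD=55383806178047/549755813888 → NEW=0, ERR=55383806178047/549755813888
(3,5): OLD=1634623555546769/8796093022208 → NEW=255, ERR=-608380165116271/8796093022208
(4,0): OLD=397709064061/2147483648 → NEW=255, ERR=-149899266179/2147483648
(4,1): OLD=5092869249113/34359738368 → NEW=255, ERR=-3668864034727/34359738368
(4,2): OLD=155373538041403/1099511627776 → NEW=255, ERR=-125001927041477/1099511627776
(4,3): OLD=1915841133098823/17592186044416 → NEW=0, ERR=1915841133098823/17592186044416
(4,4): OLD=66637587946854583/281474976710656 → NEW=255, ERR=-5138531114362697/281474976710656
(4,5): OLD=606614705668556193/4503599627370496 → NEW=255, ERR=-541803199310920287/4503599627370496
(5,0): OLD=87502385192987/549755813888 → NEW=255, ERR=-52685347348453/549755813888
(5,1): OLD=1495779290418635/17592186044416 → NEW=0, ERR=1495779290418635/17592186044416
(5,2): OLD=28206118287299945/140737488355328 → NEW=255, ERR=-7681941243308695/140737488355328
(5,3): OLD=844980756521531155/4503599627370496 → NEW=255, ERR=-303437148457945325/4503599627370496
(5,4): OLD=1324663352911954515/9007199254740992 → NEW=255, ERR=-972172457046998445/9007199254740992
(5,5): OLD=13985407229783826287/144115188075855872 → NEW=0, ERR=13985407229783826287/144115188075855872
Output grid:
  Row 0: ......  (6 black, running=6)
  Row 1: .#.#.#  (3 black, running=9)
  Row 2: #.#.#.  (3 black, running=12)
  Row 3: .#.#.#  (3 black, running=15)
  Row 4: ###.##  (1 black, running=16)
  Row 5: #.###.  (2 black, running=18)

Answer: 18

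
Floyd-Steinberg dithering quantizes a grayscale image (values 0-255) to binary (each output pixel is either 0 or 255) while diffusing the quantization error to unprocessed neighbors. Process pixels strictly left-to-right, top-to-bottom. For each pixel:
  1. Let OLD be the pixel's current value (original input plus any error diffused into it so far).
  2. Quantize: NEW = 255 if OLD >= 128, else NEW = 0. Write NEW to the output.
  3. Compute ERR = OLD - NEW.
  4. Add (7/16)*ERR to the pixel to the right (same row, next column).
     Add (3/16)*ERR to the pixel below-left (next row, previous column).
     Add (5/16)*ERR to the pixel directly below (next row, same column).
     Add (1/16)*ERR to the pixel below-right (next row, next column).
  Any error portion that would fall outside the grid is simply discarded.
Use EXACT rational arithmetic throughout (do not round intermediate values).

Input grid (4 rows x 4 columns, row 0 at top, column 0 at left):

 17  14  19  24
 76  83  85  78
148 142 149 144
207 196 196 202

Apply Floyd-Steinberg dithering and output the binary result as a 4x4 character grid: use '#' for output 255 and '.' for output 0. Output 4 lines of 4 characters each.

Answer: ....
.#..
#.##
###.

Derivation:
(0,0): OLD=17 → NEW=0, ERR=17
(0,1): OLD=343/16 → NEW=0, ERR=343/16
(0,2): OLD=7265/256 → NEW=0, ERR=7265/256
(0,3): OLD=149159/4096 → NEW=0, ERR=149159/4096
(1,0): OLD=21845/256 → NEW=0, ERR=21845/256
(1,1): OLD=273235/2048 → NEW=255, ERR=-249005/2048
(1,2): OLD=3200975/65536 → NEW=0, ERR=3200975/65536
(1,3): OLD=117988313/1048576 → NEW=0, ERR=117988313/1048576
(2,0): OLD=4976449/32768 → NEW=255, ERR=-3379391/32768
(2,1): OLD=76940763/1048576 → NEW=0, ERR=76940763/1048576
(2,2): OLD=440117863/2097152 → NEW=255, ERR=-94655897/2097152
(2,3): OLD=5451561259/33554432 → NEW=255, ERR=-3104818901/33554432
(3,0): OLD=3163003441/16777216 → NEW=255, ERR=-1115186639/16777216
(3,1): OLD=46960314223/268435456 → NEW=255, ERR=-21490727057/268435456
(3,2): OLD=575979908241/4294967296 → NEW=255, ERR=-519236752239/4294967296
(3,3): OLD=8065737661303/68719476736 → NEW=0, ERR=8065737661303/68719476736
Row 0: ....
Row 1: .#..
Row 2: #.##
Row 3: ###.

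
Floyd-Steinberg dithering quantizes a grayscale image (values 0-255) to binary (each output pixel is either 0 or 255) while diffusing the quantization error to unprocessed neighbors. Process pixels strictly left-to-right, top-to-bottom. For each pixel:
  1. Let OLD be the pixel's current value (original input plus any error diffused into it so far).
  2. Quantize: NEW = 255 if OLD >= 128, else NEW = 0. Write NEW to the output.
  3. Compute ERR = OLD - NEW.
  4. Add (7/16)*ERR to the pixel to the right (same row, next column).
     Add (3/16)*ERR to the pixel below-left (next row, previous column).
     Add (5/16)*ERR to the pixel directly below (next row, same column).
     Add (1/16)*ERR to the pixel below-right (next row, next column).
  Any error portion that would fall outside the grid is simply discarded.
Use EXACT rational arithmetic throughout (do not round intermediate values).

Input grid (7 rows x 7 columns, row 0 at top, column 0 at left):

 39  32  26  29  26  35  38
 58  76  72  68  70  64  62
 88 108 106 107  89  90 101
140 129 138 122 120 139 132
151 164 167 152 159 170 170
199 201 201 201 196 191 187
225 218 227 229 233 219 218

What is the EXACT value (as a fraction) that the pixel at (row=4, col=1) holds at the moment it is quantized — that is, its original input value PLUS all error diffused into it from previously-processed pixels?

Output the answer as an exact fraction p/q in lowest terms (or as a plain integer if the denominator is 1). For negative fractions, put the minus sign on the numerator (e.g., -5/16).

Answer: 6415535452885/34359738368

Derivation:
(0,0): OLD=39 → NEW=0, ERR=39
(0,1): OLD=785/16 → NEW=0, ERR=785/16
(0,2): OLD=12151/256 → NEW=0, ERR=12151/256
(0,3): OLD=203841/4096 → NEW=0, ERR=203841/4096
(0,4): OLD=3130823/65536 → NEW=0, ERR=3130823/65536
(0,5): OLD=58615921/1048576 → NEW=0, ERR=58615921/1048576
(0,6): OLD=1047845655/16777216 → NEW=0, ERR=1047845655/16777216
(1,0): OLD=20323/256 → NEW=0, ERR=20323/256
(1,1): OLD=281397/2048 → NEW=255, ERR=-240843/2048
(1,2): OLD=3131353/65536 → NEW=0, ERR=3131353/65536
(1,3): OLD=30508261/262144 → NEW=0, ERR=30508261/262144
(1,4): OLD=2507133327/16777216 → NEW=255, ERR=-1771056753/16777216
(1,5): OLD=6708386623/134217728 → NEW=0, ERR=6708386623/134217728
(1,6): OLD=229519356625/2147483648 → NEW=0, ERR=229519356625/2147483648
(2,0): OLD=2973975/32768 → NEW=0, ERR=2973975/32768
(2,1): OLD=130943725/1048576 → NEW=0, ERR=130943725/1048576
(2,2): OLD=3188286727/16777216 → NEW=255, ERR=-1089903353/16777216
(2,3): OLD=13172184975/134217728 → NEW=0, ERR=13172184975/134217728
(2,4): OLD=124117229439/1073741824 → NEW=0, ERR=124117229439/1073741824
(2,5): OLD=5828551400597/34359738368 → NEW=255, ERR=-2933181883243/34359738368
(2,6): OLD=55071959525475/549755813888 → NEW=0, ERR=55071959525475/549755813888
(3,0): OLD=3217477415/16777216 → NEW=255, ERR=-1060712665/16777216
(3,1): OLD=17965824155/134217728 → NEW=255, ERR=-16259696485/134217728
(3,2): OLD=97608042817/1073741824 → NEW=0, ERR=97608042817/1073741824
(3,3): OLD=902171403223/4294967296 → NEW=255, ERR=-193045257257/4294967296
(3,4): OLD=69591453674279/549755813888 → NEW=0, ERR=69591453674279/549755813888
(3,5): OLD=851953227598309/4398046511104 → NEW=255, ERR=-269548632733211/4398046511104
(3,6): OLD=9229264902283067/70368744177664 → NEW=255, ERR=-8714764863021253/70368744177664
(4,0): OLD=233062434793/2147483648 → NEW=0, ERR=233062434793/2147483648
(4,1): OLD=6415535452885/34359738368 → NEW=255, ERR=-2346197830955/34359738368
Target (4,1): original=164, with diffused error = 6415535452885/34359738368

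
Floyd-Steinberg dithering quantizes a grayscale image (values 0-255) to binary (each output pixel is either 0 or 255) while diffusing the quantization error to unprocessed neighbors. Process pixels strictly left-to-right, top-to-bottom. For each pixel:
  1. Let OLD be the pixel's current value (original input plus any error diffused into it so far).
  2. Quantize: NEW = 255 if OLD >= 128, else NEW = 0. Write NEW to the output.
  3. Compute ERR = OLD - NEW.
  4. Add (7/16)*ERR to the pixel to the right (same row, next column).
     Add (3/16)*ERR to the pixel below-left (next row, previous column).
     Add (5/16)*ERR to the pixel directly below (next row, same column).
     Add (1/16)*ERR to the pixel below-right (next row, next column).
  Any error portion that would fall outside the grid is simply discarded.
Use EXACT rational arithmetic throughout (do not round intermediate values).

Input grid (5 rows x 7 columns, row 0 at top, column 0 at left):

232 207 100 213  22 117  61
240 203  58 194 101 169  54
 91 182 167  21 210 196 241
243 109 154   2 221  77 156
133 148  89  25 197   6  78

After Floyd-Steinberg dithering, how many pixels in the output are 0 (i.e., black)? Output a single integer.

(0,0): OLD=232 → NEW=255, ERR=-23
(0,1): OLD=3151/16 → NEW=255, ERR=-929/16
(0,2): OLD=19097/256 → NEW=0, ERR=19097/256
(0,3): OLD=1006127/4096 → NEW=255, ERR=-38353/4096
(0,4): OLD=1173321/65536 → NEW=0, ERR=1173321/65536
(0,5): OLD=130896639/1048576 → NEW=0, ERR=130896639/1048576
(0,6): OLD=1939686649/16777216 → NEW=0, ERR=1939686649/16777216
(1,0): OLD=56813/256 → NEW=255, ERR=-8467/256
(1,1): OLD=374651/2048 → NEW=255, ERR=-147589/2048
(1,2): OLD=2909719/65536 → NEW=0, ERR=2909719/65536
(1,3): OLD=57283083/262144 → NEW=255, ERR=-9563637/262144
(1,4): OLD=1903454209/16777216 → NEW=0, ERR=1903454209/16777216
(1,5): OLD=37640466385/134217728 → NEW=255, ERR=3414945745/134217728
(1,6): OLD=234210972959/2147483648 → NEW=0, ERR=234210972959/2147483648
(2,0): OLD=2200441/32768 → NEW=0, ERR=2200441/32768
(2,1): OLD=204594371/1048576 → NEW=255, ERR=-62792509/1048576
(2,2): OLD=2404695817/16777216 → NEW=255, ERR=-1873494263/16777216
(2,3): OLD=-2041214207/134217728 → NEW=0, ERR=-2041214207/134217728
(2,4): OLD=259084745041/1073741824 → NEW=255, ERR=-14719420079/1073741824
(2,5): OLD=7747907556251/34359738368 → NEW=255, ERR=-1013825727589/34359738368
(2,6): OLD=145005475001325/549755813888 → NEW=255, ERR=4817742459885/549755813888
(3,0): OLD=4240556521/16777216 → NEW=255, ERR=-37633559/16777216
(3,1): OLD=9739386037/134217728 → NEW=0, ERR=9739386037/134217728
(3,2): OLD=154893664879/1073741824 → NEW=255, ERR=-118910500241/1073741824
(3,3): OLD=-260931056167/4294967296 → NEW=0, ERR=-260931056167/4294967296
(3,4): OLD=100964760491497/549755813888 → NEW=255, ERR=-39222972049943/549755813888
(3,5): OLD=164274592226251/4398046511104 → NEW=0, ERR=164274592226251/4398046511104
(3,6): OLD=12190386242563349/70368744177664 → NEW=255, ERR=-5753643522740971/70368744177664
(4,0): OLD=313328140935/2147483648 → NEW=255, ERR=-234280189305/2147483648
(4,1): OLD=3506150739291/34359738368 → NEW=0, ERR=3506150739291/34359738368
(4,2): OLD=50676580049973/549755813888 → NEW=0, ERR=50676580049973/549755813888
(4,3): OLD=114545708842455/4398046511104 → NEW=0, ERR=114545708842455/4398046511104
(4,4): OLD=6660587029031509/35184372088832 → NEW=255, ERR=-2311427853620651/35184372088832
(4,5): OLD=-34744094122148907/1125899906842624 → NEW=0, ERR=-34744094122148907/1125899906842624
(4,6): OLD=743677238675194979/18014398509481984 → NEW=0, ERR=743677238675194979/18014398509481984
Output grid:
  Row 0: ##.#...  (4 black, running=4)
  Row 1: ##.#.#.  (3 black, running=7)
  Row 2: .##.###  (2 black, running=9)
  Row 3: #.#.#.#  (3 black, running=12)
  Row 4: #...#..  (5 black, running=17)

Answer: 17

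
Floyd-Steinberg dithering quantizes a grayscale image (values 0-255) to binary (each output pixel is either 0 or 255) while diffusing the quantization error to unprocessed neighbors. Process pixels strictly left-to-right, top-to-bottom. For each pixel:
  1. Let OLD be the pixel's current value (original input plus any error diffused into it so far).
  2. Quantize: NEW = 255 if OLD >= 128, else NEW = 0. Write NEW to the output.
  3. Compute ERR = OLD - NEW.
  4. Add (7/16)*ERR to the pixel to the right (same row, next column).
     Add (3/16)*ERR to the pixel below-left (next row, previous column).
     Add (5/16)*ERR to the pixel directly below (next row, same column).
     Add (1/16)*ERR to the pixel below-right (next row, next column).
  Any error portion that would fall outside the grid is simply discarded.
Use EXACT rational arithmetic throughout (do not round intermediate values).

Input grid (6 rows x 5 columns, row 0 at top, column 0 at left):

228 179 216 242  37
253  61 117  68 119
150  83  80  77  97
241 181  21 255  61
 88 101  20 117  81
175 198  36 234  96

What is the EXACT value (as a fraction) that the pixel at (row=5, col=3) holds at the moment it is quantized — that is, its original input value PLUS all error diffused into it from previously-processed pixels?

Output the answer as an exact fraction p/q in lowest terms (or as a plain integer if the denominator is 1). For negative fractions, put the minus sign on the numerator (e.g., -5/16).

(0,0): OLD=228 → NEW=255, ERR=-27
(0,1): OLD=2675/16 → NEW=255, ERR=-1405/16
(0,2): OLD=45461/256 → NEW=255, ERR=-19819/256
(0,3): OLD=852499/4096 → NEW=255, ERR=-191981/4096
(0,4): OLD=1080965/65536 → NEW=0, ERR=1080965/65536
(1,0): OLD=58393/256 → NEW=255, ERR=-6887/256
(1,1): OLD=11439/2048 → NEW=0, ERR=11439/2048
(1,2): OLD=5306715/65536 → NEW=0, ERR=5306715/65536
(1,3): OLD=22815231/262144 → NEW=0, ERR=22815231/262144
(1,4): OLD=668161309/4194304 → NEW=255, ERR=-401386211/4194304
(2,0): OLD=4674037/32768 → NEW=255, ERR=-3681803/32768
(2,1): OLD=51473879/1048576 → NEW=0, ERR=51473879/1048576
(2,2): OLD=2406671173/16777216 → NEW=255, ERR=-1871518907/16777216
(2,3): OLD=11411656191/268435456 → NEW=0, ERR=11411656191/268435456
(2,4): OLD=391412630073/4294967296 → NEW=0, ERR=391412630073/4294967296
(3,0): OLD=3608642213/16777216 → NEW=255, ERR=-669547867/16777216
(3,1): OLD=20259126465/134217728 → NEW=255, ERR=-13966394175/134217728
(3,2): OLD=-207644436197/4294967296 → NEW=0, ERR=-207644436197/4294967296
(3,3): OLD=2209752132451/8589934592 → NEW=255, ERR=19318811491/8589934592
(3,4): OLD=12798307141071/137438953472 → NEW=0, ERR=12798307141071/137438953472
(4,0): OLD=120297463819/2147483648 → NEW=0, ERR=120297463819/2147483648
(4,1): OLD=5595871013259/68719476736 → NEW=0, ERR=5595871013259/68719476736
(4,2): OLD=37862632410757/1099511627776 → NEW=0, ERR=37862632410757/1099511627776
(4,3): OLD=2589690629145483/17592186044416 → NEW=255, ERR=-1896316812180597/17592186044416
(4,4): OLD=17755736924517965/281474976710656 → NEW=0, ERR=17755736924517965/281474976710656
(5,0): OLD=228449742111617/1099511627776 → NEW=255, ERR=-51925722971263/1099511627776
(5,1): OLD=1871311327881923/8796093022208 → NEW=255, ERR=-371692392781117/8796093022208
(5,2): OLD=3702008798361051/281474976710656 → NEW=0, ERR=3702008798361051/281474976710656
(5,3): OLD=247752768522370837/1125899906842624 → NEW=255, ERR=-39351707722498283/1125899906842624
Target (5,3): original=234, with diffused error = 247752768522370837/1125899906842624

Answer: 247752768522370837/1125899906842624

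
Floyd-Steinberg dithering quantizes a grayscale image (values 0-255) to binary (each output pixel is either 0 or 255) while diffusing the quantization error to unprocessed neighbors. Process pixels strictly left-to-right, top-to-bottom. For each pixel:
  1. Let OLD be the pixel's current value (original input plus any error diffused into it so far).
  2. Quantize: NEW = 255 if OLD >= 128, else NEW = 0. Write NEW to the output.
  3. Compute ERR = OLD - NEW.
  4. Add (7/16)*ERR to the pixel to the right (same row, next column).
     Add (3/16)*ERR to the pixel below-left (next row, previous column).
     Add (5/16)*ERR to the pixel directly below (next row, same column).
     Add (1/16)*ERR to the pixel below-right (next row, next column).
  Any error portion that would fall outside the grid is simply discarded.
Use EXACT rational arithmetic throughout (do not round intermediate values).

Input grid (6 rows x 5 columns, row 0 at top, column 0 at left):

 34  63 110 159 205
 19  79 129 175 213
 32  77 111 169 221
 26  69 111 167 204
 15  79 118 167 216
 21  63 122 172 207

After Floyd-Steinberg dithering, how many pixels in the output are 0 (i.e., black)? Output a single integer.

(0,0): OLD=34 → NEW=0, ERR=34
(0,1): OLD=623/8 → NEW=0, ERR=623/8
(0,2): OLD=18441/128 → NEW=255, ERR=-14199/128
(0,3): OLD=226239/2048 → NEW=0, ERR=226239/2048
(0,4): OLD=8301113/32768 → NEW=255, ERR=-54727/32768
(1,0): OLD=5661/128 → NEW=0, ERR=5661/128
(1,1): OLD=106507/1024 → NEW=0, ERR=106507/1024
(1,2): OLD=5420455/32768 → NEW=255, ERR=-2935385/32768
(1,3): OLD=21375675/131072 → NEW=255, ERR=-12047685/131072
(1,4): OLD=375744337/2097152 → NEW=255, ERR=-159029423/2097152
(2,0): OLD=1070249/16384 → NEW=0, ERR=1070249/16384
(2,1): OLD=65037843/524288 → NEW=0, ERR=65037843/524288
(2,2): OLD=1061528953/8388608 → NEW=0, ERR=1061528953/8388608
(2,3): OLD=23598427867/134217728 → NEW=255, ERR=-10627092773/134217728
(2,4): OLD=336977991997/2147483648 → NEW=255, ERR=-210630338243/2147483648
(3,0): OLD=584457177/8388608 → NEW=0, ERR=584457177/8388608
(3,1): OLD=11143902629/67108864 → NEW=255, ERR=-5968857691/67108864
(3,2): OLD=224497402983/2147483648 → NEW=0, ERR=224497402983/2147483648
(3,3): OLD=762406387967/4294967296 → NEW=255, ERR=-332810272513/4294967296
(3,4): OLD=9242730995387/68719476736 → NEW=255, ERR=-8280735572293/68719476736
(4,0): OLD=21577841367/1073741824 → NEW=0, ERR=21577841367/1073741824
(4,1): OLD=2884605125911/34359738368 → NEW=0, ERR=2884605125911/34359738368
(4,2): OLD=91979712480697/549755813888 → NEW=255, ERR=-48208020060743/549755813888
(4,3): OLD=777226501303831/8796093022208 → NEW=0, ERR=777226501303831/8796093022208
(4,4): OLD=29858616789503521/140737488355328 → NEW=255, ERR=-6029442741105119/140737488355328
(5,0): OLD=23651142088101/549755813888 → NEW=0, ERR=23651142088101/549755813888
(5,1): OLD=408452029843183/4398046511104 → NEW=0, ERR=408452029843183/4398046511104
(5,2): OLD=22101798808439847/140737488355328 → NEW=255, ERR=-13786260722168793/140737488355328
(5,3): OLD=80638570411030505/562949953421312 → NEW=255, ERR=-62913667711404055/562949953421312
(5,4): OLD=1353248213012899763/9007199254740992 → NEW=255, ERR=-943587596946053197/9007199254740992
Output grid:
  Row 0: ..#.#  (3 black, running=3)
  Row 1: ..###  (2 black, running=5)
  Row 2: ...##  (3 black, running=8)
  Row 3: .#.##  (2 black, running=10)
  Row 4: ..#.#  (3 black, running=13)
  Row 5: ..###  (2 black, running=15)

Answer: 15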